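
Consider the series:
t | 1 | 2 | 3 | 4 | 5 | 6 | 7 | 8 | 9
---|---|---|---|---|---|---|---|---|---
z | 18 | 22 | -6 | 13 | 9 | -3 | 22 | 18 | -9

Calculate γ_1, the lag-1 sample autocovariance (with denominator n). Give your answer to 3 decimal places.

-38.123

Mean z̄ = (18 + 22 − 6 + 13 + 9 − 3 + 22 + 18 − 9)/9 = 9.3333
Σ_{t=1}^{8}(z_t−z̄)(z_{t+1}−z̄) = -343.1111
γ_1 = -343.1111 / 9 = -38.123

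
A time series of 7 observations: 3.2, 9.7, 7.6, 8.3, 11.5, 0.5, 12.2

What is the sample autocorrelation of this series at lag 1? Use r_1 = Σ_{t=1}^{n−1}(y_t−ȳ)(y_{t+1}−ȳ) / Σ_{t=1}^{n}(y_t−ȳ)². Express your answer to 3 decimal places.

Mean ȳ = (3.2 + 9.7 + 7.6 + 8.3 + 11.5 + 0.5 + 12.2)/7 = 7.5714
Σ(y_t−ȳ)(y_{t+1}−ȳ) = (-9.3049) + (0.0608) + (0.0208) + (2.8622) + (-27.7806) + (-32.7306) = -66.8722
Denominator Σ(y_t−ȳ)² = 111.0343
r_1 = -66.8722 / 111.0343 = -0.602

-0.602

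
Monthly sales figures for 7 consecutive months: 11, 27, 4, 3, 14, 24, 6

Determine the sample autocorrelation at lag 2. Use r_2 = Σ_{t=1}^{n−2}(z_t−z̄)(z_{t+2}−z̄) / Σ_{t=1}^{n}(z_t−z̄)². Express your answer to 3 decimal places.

-0.459

Mean z̄ = (11 + 27 + 4 + 3 + 14 + 24 + 6)/7 = 12.7143
Deviations from mean: -1.7143, 14.2857, -8.7143, -9.7143, 1.2857, 11.2857, -6.7143
Σ(z_t−z̄)(z_{t+2}−z̄) = (14.9388) + (-138.7755) + (-11.2041) + (-109.6327) + (-8.6327) = -253.3061
Denominator Σ(z_t−z̄)² = 551.4286
r_2 = -253.3061 / 551.4286 = -0.459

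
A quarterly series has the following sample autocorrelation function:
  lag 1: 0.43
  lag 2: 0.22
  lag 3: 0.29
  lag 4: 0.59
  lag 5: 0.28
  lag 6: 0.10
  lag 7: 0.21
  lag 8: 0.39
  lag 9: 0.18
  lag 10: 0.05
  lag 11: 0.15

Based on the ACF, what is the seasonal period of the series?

The largest autocorrelation is r_4 = 0.59; the remaining lags stay at or below 0.43. The elevated value at lag 1 (0.43), dropping to 0.22 at lag 2, reflects decaying short-term dependence rather than seasonality.
The dominant spike at lag 4 indicates a seasonal period of 4.

4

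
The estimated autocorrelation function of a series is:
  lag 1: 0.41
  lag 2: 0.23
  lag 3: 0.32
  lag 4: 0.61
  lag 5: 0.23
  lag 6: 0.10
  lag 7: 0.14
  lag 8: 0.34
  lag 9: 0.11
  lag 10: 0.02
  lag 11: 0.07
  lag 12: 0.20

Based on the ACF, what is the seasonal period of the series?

4

The largest autocorrelation is r_4 = 0.61; the remaining lags stay at or below 0.41. The elevated value at lag 1 (0.41), dropping to 0.23 at lag 2, reflects decaying short-term dependence rather than seasonality.
The dominant spike at lag 4 indicates a seasonal period of 4.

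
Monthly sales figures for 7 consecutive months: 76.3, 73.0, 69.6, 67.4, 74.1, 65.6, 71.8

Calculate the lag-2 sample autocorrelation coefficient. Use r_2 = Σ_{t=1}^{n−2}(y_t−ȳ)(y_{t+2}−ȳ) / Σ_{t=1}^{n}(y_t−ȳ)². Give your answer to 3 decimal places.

0.037

Mean ȳ = (76.3 + 73.0 + 69.6 + 67.4 + 74.1 + 65.6 + 71.8)/7 = 71.1143
Deviations from mean: 5.1857, 1.8857, -1.5143, -3.7143, 2.9857, -5.5143, 0.6857
Σ(y_t−ȳ)(y_{t+2}−ȳ) = (-7.8527) + (-7.0041) + (-4.5212) + (20.4816) + (2.0473) = 3.1510
Denominator Σ(y_t−ȳ)² = 86.3286
r_2 = 3.1510 / 86.3286 = 0.037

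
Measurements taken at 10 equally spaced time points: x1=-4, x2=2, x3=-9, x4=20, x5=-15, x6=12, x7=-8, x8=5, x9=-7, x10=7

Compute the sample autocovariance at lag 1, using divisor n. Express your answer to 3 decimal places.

Mean x̄ = (-4 + 2 − 9 + 20 − 15 + 12 − 8 + 5 − 7 + 7)/10 = 0.3000
Σ_{t=1}^{9}(x_t−x̄)(x_{t+1}−x̄) = -906.0900
γ_1 = -906.0900 / 10 = -90.609

-90.609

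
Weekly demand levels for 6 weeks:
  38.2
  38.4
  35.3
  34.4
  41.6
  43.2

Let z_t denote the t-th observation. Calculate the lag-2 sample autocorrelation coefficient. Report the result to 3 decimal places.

-0.471

Mean z̄ = (38.2 + 38.4 + 35.3 + 34.4 + 41.6 + 43.2)/6 = 38.5167
Deviations from mean: -0.3167, -0.1167, -3.2167, -4.1167, 3.0833, 4.6833
Numerator Σ_{t=1}^{4}(z_t−z̄)(z_{t+2}−z̄) = -27.6989
Denominator Σ(z_t−z̄)² = 58.8483
r_2 = -27.6989 / 58.8483 = -0.471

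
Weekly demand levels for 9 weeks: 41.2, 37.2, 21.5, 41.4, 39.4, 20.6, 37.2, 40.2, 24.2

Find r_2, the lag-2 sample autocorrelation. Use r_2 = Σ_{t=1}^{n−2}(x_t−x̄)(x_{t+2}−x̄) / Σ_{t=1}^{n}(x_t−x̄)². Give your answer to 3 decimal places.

Mean x̄ = (41.2 + 37.2 + 21.5 + 41.4 + 39.4 + 20.6 + 37.2 + 40.2 + 24.2)/9 = 33.6556
Numerator Σ_{t=1}^{7}(x_t−x̄)(x_{t+2}−x̄) = -333.7873
Denominator Σ(x_t−x̄)² = 625.4622
r_2 = -333.7873 / 625.4622 = -0.534

-0.534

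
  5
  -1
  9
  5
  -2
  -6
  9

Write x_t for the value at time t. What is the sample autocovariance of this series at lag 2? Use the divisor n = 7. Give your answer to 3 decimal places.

Mean x̄ = (5 − 1 + 9 + 5 − 2 − 6 + 9)/7 = 2.7143
Σ_{t=1}^{5}(x_t−x̄)(x_{t+2}−x̄) = -73.3061
γ_2 = -73.3061 / 7 = -10.472

-10.472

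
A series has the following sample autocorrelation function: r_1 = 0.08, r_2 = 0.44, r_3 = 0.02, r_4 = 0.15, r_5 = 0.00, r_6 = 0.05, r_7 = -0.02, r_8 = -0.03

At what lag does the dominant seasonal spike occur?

2

The largest autocorrelation is r_2 = 0.44, with a weaker echo at lag 4 (0.15); the remaining lags stay at or below 0.08.
The dominant spike at lag 2 indicates a seasonal period of 2.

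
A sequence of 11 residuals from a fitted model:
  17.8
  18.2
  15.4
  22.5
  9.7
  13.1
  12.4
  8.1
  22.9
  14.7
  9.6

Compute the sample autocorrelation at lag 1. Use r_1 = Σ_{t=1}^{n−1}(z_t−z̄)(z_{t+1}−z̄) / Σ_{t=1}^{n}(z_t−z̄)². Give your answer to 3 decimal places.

-0.193

Mean z̄ = (17.8 + 18.2 + 15.4 + 22.5 + 9.7 + 13.1 + 12.4 + 8.1 + 22.9 + 14.7 + 9.6)/11 = 14.9455
Numerator Σ_{t=1}^{10}(z_t−z̄)(z_{t+1}−z̄) = -48.7139
Denominator Σ(z_t−z̄)² = 252.1873
r_1 = -48.7139 / 252.1873 = -0.193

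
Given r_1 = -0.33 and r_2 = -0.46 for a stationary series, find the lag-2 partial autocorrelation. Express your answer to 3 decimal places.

-0.638

φ_{22} = (r_2 − r_1²) / (1 − r_1²)
r_1² = (-0.33)² = 0.1089
Numerator = -0.46 − 0.1089 = -0.5689; denominator = 1 − 0.1089 = 0.8911
φ_{22} = -0.5689 / 0.8911 = -0.638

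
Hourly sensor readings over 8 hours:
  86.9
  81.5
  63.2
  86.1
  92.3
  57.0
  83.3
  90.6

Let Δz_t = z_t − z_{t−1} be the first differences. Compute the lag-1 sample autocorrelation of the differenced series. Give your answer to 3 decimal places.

-0.389

First differences Δz: -5.4, -18.3, 22.9, 6.2, -35.3, 26.3, 7.3
Mean of differences = 0.5286
Numerator Σ(Δz_t−Δz̄)(Δz_{t+1}−Δz̄) = -1134.7608
Denominator Σ(Δz_t−Δz̄)² = 2916.0143
r_1(Δz) = -1134.7608 / 2916.0143 = -0.389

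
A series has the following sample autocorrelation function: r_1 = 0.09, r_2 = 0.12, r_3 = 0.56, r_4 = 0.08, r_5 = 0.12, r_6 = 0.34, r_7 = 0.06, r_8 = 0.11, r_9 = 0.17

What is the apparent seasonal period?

The largest autocorrelation is r_3 = 0.56, with weaker echoes at lags 6 (0.34) and 9 (0.17); the remaining lags stay at or below 0.12.
The dominant spike at lag 3 indicates a seasonal period of 3.

3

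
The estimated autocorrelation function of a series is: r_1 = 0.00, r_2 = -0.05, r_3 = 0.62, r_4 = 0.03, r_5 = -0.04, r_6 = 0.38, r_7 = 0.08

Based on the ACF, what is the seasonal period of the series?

3

The largest autocorrelation is r_3 = 0.62, with a weaker echo at lag 6 (0.38); the remaining lags stay at or below 0.08.
The dominant spike at lag 3 indicates a seasonal period of 3.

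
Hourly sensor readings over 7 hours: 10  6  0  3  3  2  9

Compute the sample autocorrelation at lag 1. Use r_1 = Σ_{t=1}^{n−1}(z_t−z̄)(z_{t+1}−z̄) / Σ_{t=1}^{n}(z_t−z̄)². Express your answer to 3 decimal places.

Mean z̄ = (10 + 6 + 0 + 3 + 3 + 2 + 9)/7 = 4.7143
Deviations from mean: 5.2857, 1.2857, -4.7143, -1.7143, -1.7143, -2.7143, 4.2857
Numerator Σ_{t=1}^{6}(z_t−z̄)(z_{t+1}−z̄) = 4.7755
Denominator Σ(z_t−z̄)² = 83.4286
r_1 = 4.7755 / 83.4286 = 0.057

0.057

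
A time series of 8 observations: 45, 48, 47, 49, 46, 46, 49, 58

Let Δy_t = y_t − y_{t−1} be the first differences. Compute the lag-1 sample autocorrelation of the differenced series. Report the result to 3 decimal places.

First differences Δy: 3, -1, 2, -3, 0, 3, 9
Mean of differences = 1.8571
Numerator Σ(Δy_t−Δȳ)(Δy_{t+1}−Δȳ) = 10.6939
Denominator Σ(Δy_t−Δȳ)² = 88.8571
r_1(Δy) = 10.6939 / 88.8571 = 0.120

0.120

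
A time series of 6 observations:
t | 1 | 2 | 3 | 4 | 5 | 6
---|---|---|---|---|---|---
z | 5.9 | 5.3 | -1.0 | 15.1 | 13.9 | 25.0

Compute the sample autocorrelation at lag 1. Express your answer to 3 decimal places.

Mean z̄ = (5.9 + 5.3 − 1.0 + 15.1 + 13.9 + 25.0)/6 = 10.7000
Deviations from mean: -4.8000, -5.4000, -11.7000, 4.4000, 3.2000, 14.3000
Numerator Σ_{t=1}^{5}(z_t−z̄)(z_{t+1}−z̄) = 97.4600
Denominator Σ(z_t−z̄)² = 423.1800
r_1 = 97.4600 / 423.1800 = 0.230

0.230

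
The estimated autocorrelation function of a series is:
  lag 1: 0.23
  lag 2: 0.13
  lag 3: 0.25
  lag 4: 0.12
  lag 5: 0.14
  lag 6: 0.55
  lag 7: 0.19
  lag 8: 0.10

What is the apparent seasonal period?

The largest autocorrelation is r_6 = 0.55; the remaining lags stay at or below 0.25. The elevated value at lag 1 (0.23), dropping to 0.13 at lag 2, reflects decaying short-term dependence rather than seasonality.
The dominant spike at lag 6 indicates a seasonal period of 6.

6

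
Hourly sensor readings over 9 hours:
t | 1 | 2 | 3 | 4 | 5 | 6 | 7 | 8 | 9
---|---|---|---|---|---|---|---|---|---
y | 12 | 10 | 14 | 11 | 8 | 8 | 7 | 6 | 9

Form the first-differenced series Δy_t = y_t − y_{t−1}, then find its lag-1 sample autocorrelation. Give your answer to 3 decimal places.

First differences Δy: -2, 4, -3, -3, 0, -1, -1, 3
Mean of differences = -0.3750
Numerator Σ(Δy_t−Δȳ)(Δy_{t+1}−Δȳ) = -14.6406
Denominator Σ(Δy_t−Δȳ)² = 47.8750
r_1(Δy) = -14.6406 / 47.8750 = -0.306

-0.306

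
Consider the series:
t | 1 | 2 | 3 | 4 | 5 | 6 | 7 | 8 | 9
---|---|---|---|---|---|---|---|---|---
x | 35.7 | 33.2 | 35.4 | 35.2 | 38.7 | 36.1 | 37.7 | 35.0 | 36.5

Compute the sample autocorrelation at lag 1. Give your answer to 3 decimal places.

Mean x̄ = (35.7 + 33.2 + 35.4 + 35.2 + 38.7 + 36.1 + 37.7 + 35.0 + 36.5)/9 = 35.9444
Numerator Σ_{t=1}^{8}(x_t−x̄)(x_{t+1}−x̄) = -0.9620
Denominator Σ(x_t−x̄)² = 20.3422
r_1 = -0.9620 / 20.3422 = -0.047

-0.047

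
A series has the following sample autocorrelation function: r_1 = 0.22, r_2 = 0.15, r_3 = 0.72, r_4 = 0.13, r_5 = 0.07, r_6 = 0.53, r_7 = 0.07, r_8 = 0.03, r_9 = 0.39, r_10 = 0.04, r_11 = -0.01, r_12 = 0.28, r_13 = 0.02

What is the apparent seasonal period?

The largest autocorrelation is r_3 = 0.72, with weaker echoes at lags 6 (0.53), 9 (0.39) and 12 (0.28); the remaining lags stay at or below 0.22. The elevated value at lag 1 (0.22), dropping to 0.15 at lag 2, reflects decaying short-term dependence rather than seasonality.
The dominant spike at lag 3 indicates a seasonal period of 3.

3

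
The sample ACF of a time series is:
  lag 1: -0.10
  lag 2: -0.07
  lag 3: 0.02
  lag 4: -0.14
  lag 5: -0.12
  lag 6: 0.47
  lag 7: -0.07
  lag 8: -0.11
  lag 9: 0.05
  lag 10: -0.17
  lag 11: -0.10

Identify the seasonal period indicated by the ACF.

The largest autocorrelation is r_6 = 0.47; the remaining lags stay at or below 0.05.
The dominant spike at lag 6 indicates a seasonal period of 6.

6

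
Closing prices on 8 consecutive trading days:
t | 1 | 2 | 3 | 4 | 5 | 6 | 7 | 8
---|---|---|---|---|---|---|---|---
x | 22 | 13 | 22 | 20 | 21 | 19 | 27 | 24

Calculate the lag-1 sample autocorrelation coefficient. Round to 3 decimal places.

Mean x̄ = (22 + 13 + 22 + 20 + 21 + 19 + 27 + 24)/8 = 21.0000
Deviations from mean: 1.0000, -8.0000, 1.0000, -1.0000, 0.0000, -2.0000, 6.0000, 3.0000
Σ(x_t−x̄)(x_{t+1}−x̄) = (-8.0000) + (-8.0000) + (-1.0000) + (0.0000) + (0.0000) + (-12.0000) + (18.0000) = -11.0000
Denominator Σ(x_t−x̄)² = 116.0000
r_1 = -11.0000 / 116.0000 = -0.095

-0.095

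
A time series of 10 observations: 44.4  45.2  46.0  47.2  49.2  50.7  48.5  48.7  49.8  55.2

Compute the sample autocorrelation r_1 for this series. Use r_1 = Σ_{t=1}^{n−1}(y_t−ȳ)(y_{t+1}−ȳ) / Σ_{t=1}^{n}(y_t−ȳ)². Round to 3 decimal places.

0.395

Mean ȳ = (44.4 + 45.2 + 46.0 + 47.2 + 49.2 + 50.7 + 48.5 + 48.7 + 49.8 + 55.2)/10 = 48.4900
Numerator Σ_{t=1}^{9}(y_t−ȳ)(y_{t+1}−ȳ) = 34.6029
Denominator Σ(y_t−ȳ)² = 87.5890
r_1 = 34.6029 / 87.5890 = 0.395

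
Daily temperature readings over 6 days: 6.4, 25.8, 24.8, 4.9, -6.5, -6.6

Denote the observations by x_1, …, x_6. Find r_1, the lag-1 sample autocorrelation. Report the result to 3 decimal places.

Mean x̄ = (6.4 + 25.8 + 24.8 + 4.9 − 6.5 − 6.6)/6 = 8.1333
Σ(x_t−x̄)(x_{t+1}−x̄) = (-30.6222) + (294.4444) + (-53.8889) + (47.3144) + (215.5978) = 472.8456
Denominator Σ(x_t−x̄)² = 1034.5533
r_1 = 472.8456 / 1034.5533 = 0.457

0.457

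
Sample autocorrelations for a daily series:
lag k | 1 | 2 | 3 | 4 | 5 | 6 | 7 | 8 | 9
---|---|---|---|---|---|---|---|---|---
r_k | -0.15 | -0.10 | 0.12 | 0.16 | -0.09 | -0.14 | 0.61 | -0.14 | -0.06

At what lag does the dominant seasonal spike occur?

The largest autocorrelation is r_7 = 0.61; the remaining lags stay at or below 0.16.
The dominant spike at lag 7 indicates a seasonal period of 7.

7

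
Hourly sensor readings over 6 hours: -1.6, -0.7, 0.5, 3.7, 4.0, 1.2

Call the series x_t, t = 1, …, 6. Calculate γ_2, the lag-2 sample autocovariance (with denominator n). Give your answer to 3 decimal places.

-0.787

Mean x̄ = (-1.6 − 0.7 + 0.5 + 3.7 + 4.0 + 1.2)/6 = 1.1833
Deviations: -2.7833, -1.8833, -0.6833, 2.5167, 2.8167, 0.0167
Σ_{t=1}^{4}(x_t−x̄)(x_{t+2}−x̄) = -4.7206
γ_2 = -4.7206 / 6 = -0.787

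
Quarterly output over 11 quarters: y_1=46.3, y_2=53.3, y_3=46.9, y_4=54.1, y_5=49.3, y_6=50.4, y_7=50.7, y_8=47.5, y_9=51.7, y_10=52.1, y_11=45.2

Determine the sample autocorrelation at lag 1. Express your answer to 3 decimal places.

Mean ȳ = (46.3 + 53.3 + 46.9 + 54.1 + 49.3 + 50.4 + 50.7 + 47.5 + 51.7 + 52.1 + 45.2)/11 = 49.7727
Numerator Σ_{t=1}^{10}(y_t−ȳ)(y_{t+1}−ȳ) = -49.2180
Denominator Σ(y_t−ȳ)² = 88.1618
r_1 = -49.2180 / 88.1618 = -0.558

-0.558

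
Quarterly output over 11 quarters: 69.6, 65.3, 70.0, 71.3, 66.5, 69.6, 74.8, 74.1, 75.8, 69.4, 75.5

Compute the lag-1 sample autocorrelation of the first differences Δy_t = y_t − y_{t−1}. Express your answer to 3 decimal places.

First differences Δy: -4.3, 4.7, 1.3, -4.8, 3.1, 5.2, -0.7, 1.7, -6.4, 6.1
Mean of differences = 0.5900
Numerator Σ(Δy_t−Δȳ)(Δy_{t+1}−Δȳ) = -76.6171
Denominator Σ(Δy_t−Δȳ)² = 180.0290
r_1(Δy) = -76.6171 / 180.0290 = -0.426

-0.426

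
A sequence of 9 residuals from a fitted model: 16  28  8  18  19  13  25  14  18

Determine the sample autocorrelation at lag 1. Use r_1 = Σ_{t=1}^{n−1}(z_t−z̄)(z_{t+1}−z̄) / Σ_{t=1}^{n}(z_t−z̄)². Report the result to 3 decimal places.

Mean z̄ = (16 + 28 + 8 + 18 + 19 + 13 + 25 + 14 + 18)/9 = 17.6667
Numerator Σ_{t=1}^{8}(z_t−z̄)(z_{t+1}−z̄) = -188.4444
Denominator Σ(z_t−z̄)² = 294.0000
r_1 = -188.4444 / 294.0000 = -0.641

-0.641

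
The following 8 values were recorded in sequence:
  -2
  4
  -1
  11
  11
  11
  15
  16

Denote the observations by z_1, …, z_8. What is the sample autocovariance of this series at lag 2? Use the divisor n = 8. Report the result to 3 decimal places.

Mean z̄ = (-2 + 4 − 1 + 11 + 11 + 11 + 15 + 16)/8 = 8.1250
Deviations: -10.1250, -4.1250, -9.1250, 2.8750, 2.8750, 2.8750, 6.8750, 7.8750
Σ_{t=1}^{6}(z_t−z̄)(z_{t+2}−z̄) = 104.9688
γ_2 = 104.9688 / 8 = 13.121

13.121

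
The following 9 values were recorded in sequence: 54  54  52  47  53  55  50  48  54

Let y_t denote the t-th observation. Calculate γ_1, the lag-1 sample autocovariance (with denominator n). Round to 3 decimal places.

-0.508

Mean ȳ = (54 + 54 + 52 + 47 + 53 + 55 + 50 + 48 + 54)/9 = 51.8889
Σ_{t=1}^{8}(y_t−ȳ)(y_{t+1}−ȳ) = -4.5679
γ_1 = -4.5679 / 9 = -0.508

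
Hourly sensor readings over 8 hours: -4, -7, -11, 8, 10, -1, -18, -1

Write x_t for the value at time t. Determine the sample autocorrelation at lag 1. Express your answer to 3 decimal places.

0.094

Mean x̄ = (-4 − 7 − 11 + 8 + 10 − 1 − 18 − 1)/8 = -3.0000
Deviations from mean: -1.0000, -4.0000, -8.0000, 11.0000, 13.0000, 2.0000, -15.0000, 2.0000
Σ(x_t−x̄)(x_{t+1}−x̄) = (4.0000) + (32.0000) + (-88.0000) + (143.0000) + (26.0000) + (-30.0000) + (-30.0000) = 57.0000
Denominator Σ(x_t−x̄)² = 604.0000
r_1 = 57.0000 / 604.0000 = 0.094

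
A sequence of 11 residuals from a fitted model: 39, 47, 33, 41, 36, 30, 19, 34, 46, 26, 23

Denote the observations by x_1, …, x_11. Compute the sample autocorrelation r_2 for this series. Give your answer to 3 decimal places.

-0.350

Mean x̄ = (39 + 47 + 33 + 41 + 36 + 30 + 19 + 34 + 46 + 26 + 23)/11 = 34.0000
Numerator Σ_{t=1}^{9}(x_t−x̄)(x_{t+2}−x̄) = -286.0000
Denominator Σ(x_t−x̄)² = 818.0000
r_2 = -286.0000 / 818.0000 = -0.350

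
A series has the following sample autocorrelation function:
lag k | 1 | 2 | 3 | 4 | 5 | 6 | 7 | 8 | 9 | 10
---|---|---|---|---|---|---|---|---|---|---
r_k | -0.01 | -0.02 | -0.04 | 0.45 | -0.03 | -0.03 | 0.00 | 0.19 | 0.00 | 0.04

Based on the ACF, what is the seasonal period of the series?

The largest autocorrelation is r_4 = 0.45, with a weaker echo at lag 8 (0.19); the remaining lags stay at or below 0.04.
The dominant spike at lag 4 indicates a seasonal period of 4.

4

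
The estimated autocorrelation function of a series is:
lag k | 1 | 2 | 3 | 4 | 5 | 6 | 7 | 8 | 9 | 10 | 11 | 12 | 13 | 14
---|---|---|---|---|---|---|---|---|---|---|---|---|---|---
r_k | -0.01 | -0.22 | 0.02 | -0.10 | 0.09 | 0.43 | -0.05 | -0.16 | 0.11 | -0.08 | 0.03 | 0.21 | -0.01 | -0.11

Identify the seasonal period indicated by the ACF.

6

The largest autocorrelation is r_6 = 0.43, with a weaker echo at lag 12 (0.21); the remaining lags stay at or below 0.11.
The dominant spike at lag 6 indicates a seasonal period of 6.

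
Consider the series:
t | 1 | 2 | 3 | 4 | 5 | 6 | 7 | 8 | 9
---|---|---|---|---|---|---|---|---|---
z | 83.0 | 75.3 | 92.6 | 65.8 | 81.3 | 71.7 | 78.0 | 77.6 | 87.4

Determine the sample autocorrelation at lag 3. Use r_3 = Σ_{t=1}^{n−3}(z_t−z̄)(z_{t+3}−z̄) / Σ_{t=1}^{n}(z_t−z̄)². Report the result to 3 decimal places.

Mean z̄ = (83.0 + 75.3 + 92.6 + 65.8 + 81.3 + 71.7 + 78.0 + 77.6 + 87.4)/9 = 79.1889
Σ(z_t−z̄)(z_{t+3}−z̄) = (-51.0265) + (-8.2099) + (-100.4343) + (15.9179) + (-3.3543) + (-61.4921) = -208.5993
Denominator Σ(z_t−z̄)² = 520.6689
r_3 = -208.5993 / 520.6689 = -0.401

-0.401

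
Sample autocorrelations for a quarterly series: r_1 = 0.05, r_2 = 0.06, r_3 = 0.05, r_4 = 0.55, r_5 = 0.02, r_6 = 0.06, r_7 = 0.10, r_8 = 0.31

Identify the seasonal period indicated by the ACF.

The largest autocorrelation is r_4 = 0.55, with a weaker echo at lag 8 (0.31); the remaining lags stay at or below 0.10.
The dominant spike at lag 4 indicates a seasonal period of 4.

4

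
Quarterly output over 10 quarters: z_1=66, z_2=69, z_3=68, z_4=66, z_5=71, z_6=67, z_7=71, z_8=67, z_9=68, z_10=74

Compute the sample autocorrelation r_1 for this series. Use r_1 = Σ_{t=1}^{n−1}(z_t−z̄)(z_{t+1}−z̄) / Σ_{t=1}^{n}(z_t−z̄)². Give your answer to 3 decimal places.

Mean z̄ = (66 + 69 + 68 + 66 + 71 + 67 + 71 + 67 + 68 + 74)/10 = 68.7000
Numerator Σ_{t=1}^{9}(z_t−z̄)(z_{t+1}−z̄) = -19.5900
Denominator Σ(z_t−z̄)² = 60.1000
r_1 = -19.5900 / 60.1000 = -0.326

-0.326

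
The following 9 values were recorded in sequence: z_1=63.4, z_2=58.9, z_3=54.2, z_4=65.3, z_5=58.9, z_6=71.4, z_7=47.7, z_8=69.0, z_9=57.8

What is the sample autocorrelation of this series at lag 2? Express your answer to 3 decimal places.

0.423

Mean z̄ = (63.4 + 58.9 + 54.2 + 65.3 + 58.9 + 71.4 + 47.7 + 69.0 + 57.8)/9 = 60.7333
Σ(z_t−z̄)(z_{t+2}−z̄) = (-17.4222) + (-8.3722) + (11.9778) + (48.7111) + (23.8944) + (88.1778) + (38.2311) = 185.1978
Denominator Σ(z_t−z̄)² = 437.9600
r_2 = 185.1978 / 437.9600 = 0.423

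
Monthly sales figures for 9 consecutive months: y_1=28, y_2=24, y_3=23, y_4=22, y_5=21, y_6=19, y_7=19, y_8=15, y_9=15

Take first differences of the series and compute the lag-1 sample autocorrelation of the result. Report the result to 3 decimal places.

First differences Δy: -4, -1, -1, -1, -2, 0, -4, 0
Mean of differences = -1.6250
Numerator Σ(Δy_t−Δȳ)(Δy_{t+1}−Δȳ) = -9.2656
Denominator Σ(Δy_t−Δȳ)² = 17.8750
r_1(Δy) = -9.2656 / 17.8750 = -0.518

-0.518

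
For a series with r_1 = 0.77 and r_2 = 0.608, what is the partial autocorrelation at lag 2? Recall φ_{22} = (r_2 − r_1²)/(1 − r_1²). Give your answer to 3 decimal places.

0.037

φ_{22} = (r_2 − r_1²) / (1 − r_1²)
r_1² = (0.77)² = 0.5929
Numerator = 0.608 − 0.5929 = 0.0151; denominator = 1 − 0.5929 = 0.4071
φ_{22} = 0.0151 / 0.4071 = 0.037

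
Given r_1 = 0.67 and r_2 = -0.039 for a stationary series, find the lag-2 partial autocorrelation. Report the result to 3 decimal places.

φ_{22} = (r_2 − r_1²) / (1 − r_1²)
r_1² = (0.67)² = 0.4489
Numerator = -0.039 − 0.4489 = -0.4879; denominator = 1 − 0.4489 = 0.5511
φ_{22} = -0.4879 / 0.5511 = -0.885

-0.885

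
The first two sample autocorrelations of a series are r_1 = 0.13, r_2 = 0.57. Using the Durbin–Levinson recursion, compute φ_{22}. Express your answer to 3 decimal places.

0.563

φ_{22} = (r_2 − r_1²) / (1 − r_1²)
r_1² = (0.13)² = 0.0169
Numerator = 0.57 − 0.0169 = 0.5531; denominator = 1 − 0.0169 = 0.9831
φ_{22} = 0.5531 / 0.9831 = 0.563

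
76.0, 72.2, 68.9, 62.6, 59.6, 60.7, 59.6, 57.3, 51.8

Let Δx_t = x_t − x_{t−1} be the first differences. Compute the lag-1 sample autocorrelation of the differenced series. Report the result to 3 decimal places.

0.224

First differences Δx: -3.8, -3.3, -6.3, -3.0, 1.1, -1.1, -2.3, -5.5
Mean of differences = -3.0250
Numerator Σ(Δx_t−Δx̄)(Δx_{t+1}−Δx̄) = 8.6769
Denominator Σ(Δx_t−Δx̄)² = 38.7750
r_1(Δx) = 8.6769 / 38.7750 = 0.224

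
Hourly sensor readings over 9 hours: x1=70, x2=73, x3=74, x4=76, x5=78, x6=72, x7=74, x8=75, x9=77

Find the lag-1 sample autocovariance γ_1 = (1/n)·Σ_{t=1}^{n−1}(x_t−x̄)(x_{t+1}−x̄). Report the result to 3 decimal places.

0.617

Mean x̄ = (70 + 73 + 74 + 76 + 78 + 72 + 74 + 75 + 77)/9 = 74.3333
Σ_{t=1}^{8}(x_t−x̄)(x_{t+1}−x̄) = 5.5556
γ_1 = 5.5556 / 9 = 0.617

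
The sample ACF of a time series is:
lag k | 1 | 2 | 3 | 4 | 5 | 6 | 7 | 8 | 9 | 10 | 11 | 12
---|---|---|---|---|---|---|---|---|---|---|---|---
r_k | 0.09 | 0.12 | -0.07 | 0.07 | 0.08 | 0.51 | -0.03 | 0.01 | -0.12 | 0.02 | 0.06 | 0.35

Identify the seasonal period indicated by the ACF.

The largest autocorrelation is r_6 = 0.51, with a weaker echo at lag 12 (0.35); the remaining lags stay at or below 0.12.
The dominant spike at lag 6 indicates a seasonal period of 6.

6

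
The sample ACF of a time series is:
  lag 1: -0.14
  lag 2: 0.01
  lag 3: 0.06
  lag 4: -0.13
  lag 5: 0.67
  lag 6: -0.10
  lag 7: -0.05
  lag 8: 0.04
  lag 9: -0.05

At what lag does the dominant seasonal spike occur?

The largest autocorrelation is r_5 = 0.67; the remaining lags stay at or below 0.06.
The dominant spike at lag 5 indicates a seasonal period of 5.

5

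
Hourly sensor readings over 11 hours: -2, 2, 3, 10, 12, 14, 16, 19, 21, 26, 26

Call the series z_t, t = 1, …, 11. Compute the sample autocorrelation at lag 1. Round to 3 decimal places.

0.717

Mean z̄ = (-2 + 2 + 3 + 10 + 12 + 14 + 16 + 19 + 21 + 26 + 26)/11 = 13.3636
Numerator Σ_{t=1}^{10}(z_t−z̄)(z_{t+1}−z̄) = 646.6860
Denominator Σ(z_t−z̄)² = 902.5455
r_1 = 646.6860 / 902.5455 = 0.717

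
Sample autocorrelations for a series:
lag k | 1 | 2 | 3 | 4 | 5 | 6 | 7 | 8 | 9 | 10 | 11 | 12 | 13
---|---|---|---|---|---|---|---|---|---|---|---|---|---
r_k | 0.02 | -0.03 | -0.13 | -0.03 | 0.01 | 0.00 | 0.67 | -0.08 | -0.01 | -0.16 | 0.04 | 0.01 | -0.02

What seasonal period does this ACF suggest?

The largest autocorrelation is r_7 = 0.67; the remaining lags stay at or below 0.04.
The dominant spike at lag 7 indicates a seasonal period of 7.

7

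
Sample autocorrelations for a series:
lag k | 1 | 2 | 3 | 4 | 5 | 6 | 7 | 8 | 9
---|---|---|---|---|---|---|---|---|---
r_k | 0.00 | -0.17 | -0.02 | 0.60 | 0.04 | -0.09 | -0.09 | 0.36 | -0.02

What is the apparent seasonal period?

The largest autocorrelation is r_4 = 0.60, with a weaker echo at lag 8 (0.36); the remaining lags stay at or below 0.04.
The dominant spike at lag 4 indicates a seasonal period of 4.

4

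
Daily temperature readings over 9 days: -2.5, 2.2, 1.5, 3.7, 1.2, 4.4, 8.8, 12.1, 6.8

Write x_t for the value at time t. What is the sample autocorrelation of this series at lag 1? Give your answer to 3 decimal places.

Mean x̄ = (-2.5 + 2.2 + 1.5 + 3.7 + 1.2 + 4.4 + 8.8 + 12.1 + 6.8)/9 = 4.2444
Numerator Σ_{t=1}^{8}(x_t−x̄)(x_{t+1}−x̄) = 78.6480
Denominator Σ(x_t−x̄)² = 155.7822
r_1 = 78.6480 / 155.7822 = 0.505

0.505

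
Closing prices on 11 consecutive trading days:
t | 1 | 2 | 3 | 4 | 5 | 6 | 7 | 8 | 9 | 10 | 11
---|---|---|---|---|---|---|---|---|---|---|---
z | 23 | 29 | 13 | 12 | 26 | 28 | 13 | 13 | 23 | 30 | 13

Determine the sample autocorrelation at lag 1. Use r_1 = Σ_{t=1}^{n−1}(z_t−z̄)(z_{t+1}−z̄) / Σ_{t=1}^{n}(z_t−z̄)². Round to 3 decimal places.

-0.090

Mean z̄ = (23 + 29 + 13 + 12 + 26 + 28 + 13 + 13 + 23 + 30 + 13)/11 = 20.2727
Numerator Σ_{t=1}^{10}(z_t−z̄)(z_{t+1}−z̄) = -49.9835
Denominator Σ(z_t−z̄)² = 558.1818
r_1 = -49.9835 / 558.1818 = -0.090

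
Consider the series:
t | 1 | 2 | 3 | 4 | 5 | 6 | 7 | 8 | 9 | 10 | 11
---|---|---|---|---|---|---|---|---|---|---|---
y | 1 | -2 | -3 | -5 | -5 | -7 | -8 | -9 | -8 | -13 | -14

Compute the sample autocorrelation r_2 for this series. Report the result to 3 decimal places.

Mean ȳ = (1 − 2 − 3 − 5 − 5 − 7 − 8 − 9 − 8 − 13 − 14)/11 = -6.6364
Numerator Σ_{t=1}^{9}(y_t−ȳ)(y_{t+2}−ȳ) = 66.2810
Denominator Σ(y_t−ȳ)² = 202.5455
r_2 = 66.2810 / 202.5455 = 0.327

0.327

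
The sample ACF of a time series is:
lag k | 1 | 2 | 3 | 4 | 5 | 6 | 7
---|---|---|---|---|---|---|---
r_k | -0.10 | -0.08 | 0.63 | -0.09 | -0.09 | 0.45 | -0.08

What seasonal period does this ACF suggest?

3

The largest autocorrelation is r_3 = 0.63, with a weaker echo at lag 6 (0.45); the remaining lags stay at or below -0.08.
The dominant spike at lag 3 indicates a seasonal period of 3.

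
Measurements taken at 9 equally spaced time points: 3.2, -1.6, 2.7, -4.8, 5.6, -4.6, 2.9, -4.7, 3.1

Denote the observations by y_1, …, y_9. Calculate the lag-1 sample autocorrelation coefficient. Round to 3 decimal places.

Mean ȳ = (3.2 − 1.6 + 2.7 − 4.8 + 5.6 − 4.6 + 2.9 − 4.7 + 3.1)/9 = 0.2000
Numerator Σ_{t=1}^{8}(y_t−ȳ)(y_{t+1}−ȳ) = -115.7200
Denominator Σ(y_t−ȳ)² = 135.4000
r_1 = -115.7200 / 135.4000 = -0.855

-0.855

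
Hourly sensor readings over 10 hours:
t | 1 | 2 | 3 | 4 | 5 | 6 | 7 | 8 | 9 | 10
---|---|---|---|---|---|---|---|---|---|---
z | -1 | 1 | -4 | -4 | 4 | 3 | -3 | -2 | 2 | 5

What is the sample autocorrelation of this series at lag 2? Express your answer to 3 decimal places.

-0.609

Mean z̄ = (-1 + 1 − 4 − 4 + 4 + 3 − 3 − 2 + 2 + 5)/10 = 0.1000
Numerator Σ_{t=1}^{8}(z_t−z̄)(z_{t+2}−z̄) = -61.4200
Denominator Σ(z_t−z̄)² = 100.9000
r_2 = -61.4200 / 100.9000 = -0.609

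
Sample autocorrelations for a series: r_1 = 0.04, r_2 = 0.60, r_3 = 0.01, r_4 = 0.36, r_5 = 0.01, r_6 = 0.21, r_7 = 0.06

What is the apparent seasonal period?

2

The largest autocorrelation is r_2 = 0.60, with weaker echoes at lags 4 (0.36) and 6 (0.21); the remaining lags stay at or below 0.06.
The dominant spike at lag 2 indicates a seasonal period of 2.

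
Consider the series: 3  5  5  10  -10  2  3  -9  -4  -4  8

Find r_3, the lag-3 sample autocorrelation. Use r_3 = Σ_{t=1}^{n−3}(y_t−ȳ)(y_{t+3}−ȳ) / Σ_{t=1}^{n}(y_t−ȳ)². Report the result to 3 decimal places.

0.044

Mean ȳ = (3 + 5 + 5 + 10 − 10 + 2 + 3 − 9 − 4 − 4 + 8)/11 = 0.8182
Numerator Σ_{t=1}^{8}(y_t−ȳ)(y_{t+3}−ȳ) = 19.2645
Denominator Σ(y_t−ȳ)² = 441.6364
r_3 = 19.2645 / 441.6364 = 0.044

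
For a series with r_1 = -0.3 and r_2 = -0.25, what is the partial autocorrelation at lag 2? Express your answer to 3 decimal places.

-0.374

φ_{22} = (r_2 − r_1²) / (1 − r_1²)
r_1² = (-0.3)² = 0.09
Numerator = -0.25 − 0.0900 = -0.3400; denominator = 1 − 0.0900 = 0.9100
φ_{22} = -0.3400 / 0.9100 = -0.374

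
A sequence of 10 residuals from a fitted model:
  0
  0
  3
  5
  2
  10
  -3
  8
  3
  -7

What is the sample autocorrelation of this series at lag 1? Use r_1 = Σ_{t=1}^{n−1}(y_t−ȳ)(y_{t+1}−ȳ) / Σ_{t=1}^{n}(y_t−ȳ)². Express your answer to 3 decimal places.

-0.308

Mean ȳ = (0 + 0 + 3 + 5 + 2 + 10 − 3 + 8 + 3 − 7)/10 = 2.1000
Numerator Σ_{t=1}^{9}(y_t−ȳ)(y_{t+1}−ȳ) = -69.2100
Denominator Σ(y_t−ȳ)² = 224.9000
r_1 = -69.2100 / 224.9000 = -0.308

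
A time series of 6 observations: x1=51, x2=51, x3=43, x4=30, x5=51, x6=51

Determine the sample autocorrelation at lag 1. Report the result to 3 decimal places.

Mean x̄ = (51 + 51 + 43 + 30 + 51 + 51)/6 = 46.1667
Deviations from mean: 4.8333, 4.8333, -3.1667, -16.1667, 4.8333, 4.8333
Numerator Σ_{t=1}^{5}(x_t−x̄)(x_{t+1}−x̄) = 4.4722
Denominator Σ(x_t−x̄)² = 364.8333
r_1 = 4.4722 / 364.8333 = 0.012

0.012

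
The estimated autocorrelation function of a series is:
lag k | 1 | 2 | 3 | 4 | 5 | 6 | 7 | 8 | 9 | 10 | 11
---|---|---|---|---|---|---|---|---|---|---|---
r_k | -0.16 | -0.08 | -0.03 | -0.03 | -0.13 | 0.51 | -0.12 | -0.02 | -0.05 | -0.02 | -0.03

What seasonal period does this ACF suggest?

The largest autocorrelation is r_6 = 0.51; the remaining lags stay at or below -0.02.
The dominant spike at lag 6 indicates a seasonal period of 6.

6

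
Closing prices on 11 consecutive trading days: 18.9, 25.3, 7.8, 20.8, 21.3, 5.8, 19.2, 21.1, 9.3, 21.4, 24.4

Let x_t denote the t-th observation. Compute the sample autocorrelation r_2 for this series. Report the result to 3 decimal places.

-0.326

Mean x̄ = (18.9 + 25.3 + 7.8 + 20.8 + 21.3 + 5.8 + 19.2 + 21.1 + 9.3 + 21.4 + 24.4)/11 = 17.7545
Numerator Σ_{t=1}^{9}(x_t−x̄)(x_{t+2}−x̄) = -151.2014
Denominator Σ(x_t−x̄)² = 464.3073
r_2 = -151.2014 / 464.3073 = -0.326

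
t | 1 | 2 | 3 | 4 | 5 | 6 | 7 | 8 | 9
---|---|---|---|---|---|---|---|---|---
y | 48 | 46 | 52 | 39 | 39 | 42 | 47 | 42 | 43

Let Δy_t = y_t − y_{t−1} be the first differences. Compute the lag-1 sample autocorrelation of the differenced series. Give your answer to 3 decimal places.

-0.406

First differences Δy: -2, 6, -13, 0, 3, 5, -5, 1
Mean of differences = -0.6250
Numerator Σ(Δy_t−Δȳ)(Δy_{t+1}−Δȳ) = -107.8906
Denominator Σ(Δy_t−Δȳ)² = 265.8750
r_1(Δy) = -107.8906 / 265.8750 = -0.406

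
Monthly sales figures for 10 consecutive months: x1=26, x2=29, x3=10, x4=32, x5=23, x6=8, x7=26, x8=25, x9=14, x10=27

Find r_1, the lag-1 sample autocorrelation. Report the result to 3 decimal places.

-0.465

Mean x̄ = (26 + 29 + 10 + 32 + 23 + 8 + 26 + 25 + 14 + 27)/10 = 22.0000
Numerator Σ_{t=1}^{9}(x_t−x̄)(x_{t+1}−x̄) = -288.0000
Denominator Σ(x_t−x̄)² = 620.0000
r_1 = -288.0000 / 620.0000 = -0.465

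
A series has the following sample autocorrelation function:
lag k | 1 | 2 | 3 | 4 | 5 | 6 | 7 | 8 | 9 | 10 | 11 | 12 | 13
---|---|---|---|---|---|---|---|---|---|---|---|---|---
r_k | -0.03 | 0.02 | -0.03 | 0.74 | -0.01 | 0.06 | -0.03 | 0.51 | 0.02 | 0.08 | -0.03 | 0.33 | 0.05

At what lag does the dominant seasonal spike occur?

4

The largest autocorrelation is r_4 = 0.74, with weaker echoes at lags 8 (0.51) and 12 (0.33); the remaining lags stay at or below 0.08.
The dominant spike at lag 4 indicates a seasonal period of 4.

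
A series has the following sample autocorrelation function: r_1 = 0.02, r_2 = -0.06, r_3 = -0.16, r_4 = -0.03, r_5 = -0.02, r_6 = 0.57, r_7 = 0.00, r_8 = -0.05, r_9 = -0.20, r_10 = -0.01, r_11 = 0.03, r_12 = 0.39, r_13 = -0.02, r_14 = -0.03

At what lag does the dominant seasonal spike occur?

6

The largest autocorrelation is r_6 = 0.57, with a weaker echo at lag 12 (0.39); the remaining lags stay at or below 0.03.
The dominant spike at lag 6 indicates a seasonal period of 6.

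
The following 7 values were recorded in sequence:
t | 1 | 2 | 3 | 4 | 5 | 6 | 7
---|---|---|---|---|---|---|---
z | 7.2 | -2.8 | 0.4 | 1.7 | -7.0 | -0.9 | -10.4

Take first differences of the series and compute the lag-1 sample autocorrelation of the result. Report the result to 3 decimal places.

First differences Δz: -10.0, 3.2, 1.3, -8.7, 6.1, -9.5
Mean of differences = -2.9333
Numerator Σ(Δz_t−Δz̄)(Δz_{t+1}−Δz̄) = -153.2011
Denominator Σ(Δz_t−Δz̄)² = 263.4533
r_1(Δz) = -153.2011 / 263.4533 = -0.582

-0.582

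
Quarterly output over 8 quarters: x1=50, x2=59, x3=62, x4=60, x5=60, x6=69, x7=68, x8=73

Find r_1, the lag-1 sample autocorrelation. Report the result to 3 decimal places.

0.357

Mean x̄ = (50 + 59 + 62 + 60 + 60 + 69 + 68 + 73)/8 = 62.6250
Deviations from mean: -12.6250, -3.6250, -0.6250, -2.6250, -2.6250, 6.3750, 5.3750, 10.3750
Σ(x_t−x̄)(x_{t+1}−x̄) = (45.7656) + (2.2656) + (1.6406) + (6.8906) + (-16.7344) + (34.2656) + (55.7656) = 129.8594
Denominator Σ(x_t−x̄)² = 363.8750
r_1 = 129.8594 / 363.8750 = 0.357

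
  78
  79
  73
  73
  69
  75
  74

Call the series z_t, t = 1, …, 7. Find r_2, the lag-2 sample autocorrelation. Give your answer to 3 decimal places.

Mean z̄ = (78 + 79 + 73 + 73 + 69 + 75 + 74)/7 = 74.4286
Σ(z_t−z̄)(z_{t+2}−z̄) = (-5.1020) + (-6.5306) + (7.7551) + (-0.8163) + (2.3265) = -2.3673
Denominator Σ(z_t−z̄)² = 67.7143
r_2 = -2.3673 / 67.7143 = -0.035

-0.035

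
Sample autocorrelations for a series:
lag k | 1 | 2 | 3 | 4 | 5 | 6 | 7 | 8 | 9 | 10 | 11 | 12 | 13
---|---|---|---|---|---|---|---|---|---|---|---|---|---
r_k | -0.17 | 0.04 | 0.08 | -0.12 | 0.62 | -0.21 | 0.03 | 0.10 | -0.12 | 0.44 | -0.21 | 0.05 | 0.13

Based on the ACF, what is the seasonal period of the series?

The largest autocorrelation is r_5 = 0.62, with a weaker echo at lag 10 (0.44); the remaining lags stay at or below 0.13.
The dominant spike at lag 5 indicates a seasonal period of 5.

5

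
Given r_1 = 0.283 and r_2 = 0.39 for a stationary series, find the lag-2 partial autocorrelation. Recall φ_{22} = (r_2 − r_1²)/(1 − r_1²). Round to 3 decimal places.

0.337

φ_{22} = (r_2 − r_1²) / (1 − r_1²)
r_1² = (0.283)² = 0.080089
Numerator = 0.39 − 0.0801 = 0.3099; denominator = 1 − 0.0801 = 0.9199
φ_{22} = 0.3099 / 0.9199 = 0.337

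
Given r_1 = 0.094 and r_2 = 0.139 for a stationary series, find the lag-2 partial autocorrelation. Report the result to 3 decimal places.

0.131

φ_{22} = (r_2 − r_1²) / (1 − r_1²)
r_1² = (0.094)² = 0.008836
Numerator = 0.139 − 0.0088 = 0.1302; denominator = 1 − 0.0088 = 0.9912
φ_{22} = 0.1302 / 0.9912 = 0.131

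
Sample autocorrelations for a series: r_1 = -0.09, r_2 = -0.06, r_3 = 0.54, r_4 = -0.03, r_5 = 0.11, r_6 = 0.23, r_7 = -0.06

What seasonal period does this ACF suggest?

3

The largest autocorrelation is r_3 = 0.54, with a weaker echo at lag 6 (0.23); the remaining lags stay at or below 0.11.
The dominant spike at lag 3 indicates a seasonal period of 3.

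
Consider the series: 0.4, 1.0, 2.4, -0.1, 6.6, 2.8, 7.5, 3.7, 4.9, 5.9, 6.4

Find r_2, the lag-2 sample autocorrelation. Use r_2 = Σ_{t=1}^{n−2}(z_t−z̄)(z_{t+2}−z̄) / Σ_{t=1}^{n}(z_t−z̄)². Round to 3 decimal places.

0.460

Mean z̄ = (0.4 + 1.0 + 2.4 − 0.1 + 6.6 + 2.8 + 7.5 + 3.7 + 4.9 + 5.9 + 6.4)/11 = 3.7727
Numerator Σ_{t=1}^{9}(z_t−z̄)(z_{t+2}−z̄) = 32.8712
Denominator Σ(z_t−z̄)² = 71.4818
r_2 = 32.8712 / 71.4818 = 0.460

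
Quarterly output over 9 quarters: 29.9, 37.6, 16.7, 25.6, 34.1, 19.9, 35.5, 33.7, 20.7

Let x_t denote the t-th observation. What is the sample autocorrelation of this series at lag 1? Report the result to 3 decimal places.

Mean x̄ = (29.9 + 37.6 + 16.7 + 25.6 + 34.1 + 19.9 + 35.5 + 33.7 + 20.7)/9 = 28.1889
Numerator Σ_{t=1}^{8}(x_t−x̄)(x_{t+1}−x̄) = -188.1568
Denominator Σ(x_t−x̄)² = 473.7489
r_1 = -188.1568 / 473.7489 = -0.397

-0.397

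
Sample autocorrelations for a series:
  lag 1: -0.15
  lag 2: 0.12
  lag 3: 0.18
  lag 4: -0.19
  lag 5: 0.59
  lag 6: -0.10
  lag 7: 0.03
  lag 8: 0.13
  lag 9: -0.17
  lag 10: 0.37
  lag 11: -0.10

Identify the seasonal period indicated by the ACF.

5

The largest autocorrelation is r_5 = 0.59, with a weaker echo at lag 10 (0.37); the remaining lags stay at or below 0.18.
The dominant spike at lag 5 indicates a seasonal period of 5.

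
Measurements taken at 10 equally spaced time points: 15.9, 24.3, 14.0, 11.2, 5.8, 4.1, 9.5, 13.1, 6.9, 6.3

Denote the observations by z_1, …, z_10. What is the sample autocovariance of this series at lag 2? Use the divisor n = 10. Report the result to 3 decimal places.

-0.914

Mean z̄ = (15.9 + 24.3 + 14.0 + 11.2 + 5.8 + 4.1 + 9.5 + 13.1 + 6.9 + 6.3)/10 = 11.1100
Σ_{t=1}^{8}(z_t−z̄)(z_{t+2}−z̄) = -9.1412
γ_2 = -9.1412 / 10 = -0.914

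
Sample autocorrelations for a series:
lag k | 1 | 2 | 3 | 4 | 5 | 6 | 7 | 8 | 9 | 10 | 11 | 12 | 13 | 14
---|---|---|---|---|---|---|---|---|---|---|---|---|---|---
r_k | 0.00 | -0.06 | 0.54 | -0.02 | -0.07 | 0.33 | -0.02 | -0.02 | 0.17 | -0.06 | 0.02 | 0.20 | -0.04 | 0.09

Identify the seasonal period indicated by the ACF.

The largest autocorrelation is r_3 = 0.54, with weaker echoes at lags 6 (0.33), 9 (0.17) and 12 (0.20); the remaining lags stay at or below 0.09.
The dominant spike at lag 3 indicates a seasonal period of 3.

3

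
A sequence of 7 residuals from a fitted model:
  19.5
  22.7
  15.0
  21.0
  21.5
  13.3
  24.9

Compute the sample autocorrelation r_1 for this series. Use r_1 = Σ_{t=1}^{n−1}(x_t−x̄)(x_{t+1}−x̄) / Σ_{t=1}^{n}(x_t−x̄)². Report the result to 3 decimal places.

-0.608

Mean x̄ = (19.5 + 22.7 + 15.0 + 21.0 + 21.5 + 13.3 + 24.9)/7 = 19.7000
Deviations from mean: -0.2000, 3.0000, -4.7000, 1.3000, 1.8000, -6.4000, 5.2000
Numerator Σ_{t=1}^{6}(x_t−x̄)(x_{t+1}−x̄) = -63.2700
Denominator Σ(x_t−x̄)² = 104.0600
r_1 = -63.2700 / 104.0600 = -0.608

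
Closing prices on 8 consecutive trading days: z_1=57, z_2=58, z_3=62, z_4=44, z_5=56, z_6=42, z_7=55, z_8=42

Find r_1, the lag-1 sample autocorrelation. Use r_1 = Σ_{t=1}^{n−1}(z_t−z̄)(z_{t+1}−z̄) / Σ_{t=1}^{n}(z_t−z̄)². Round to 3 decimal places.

-0.271

Mean z̄ = (57 + 58 + 62 + 44 + 56 + 42 + 55 + 42)/8 = 52.0000
Deviations from mean: 5.0000, 6.0000, 10.0000, -8.0000, 4.0000, -10.0000, 3.0000, -10.0000
Σ(z_t−z̄)(z_{t+1}−z̄) = (30.0000) + (60.0000) + (-80.0000) + (-32.0000) + (-40.0000) + (-30.0000) + (-30.0000) = -122.0000
Denominator Σ(z_t−z̄)² = 450.0000
r_1 = -122.0000 / 450.0000 = -0.271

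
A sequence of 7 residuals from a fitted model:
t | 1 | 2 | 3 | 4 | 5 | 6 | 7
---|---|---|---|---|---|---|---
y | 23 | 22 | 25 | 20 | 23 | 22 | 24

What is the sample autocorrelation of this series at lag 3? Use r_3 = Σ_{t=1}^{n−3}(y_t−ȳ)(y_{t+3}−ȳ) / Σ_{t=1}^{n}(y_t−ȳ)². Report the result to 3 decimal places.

Mean ȳ = (23 + 22 + 25 + 20 + 23 + 22 + 24)/7 = 22.7143
Deviations from mean: 0.2857, -0.7143, 2.2857, -2.7143, 0.2857, -0.7143, 1.2857
Σ(y_t−ȳ)(y_{t+3}−ȳ) = (-0.7755) + (-0.2041) + (-1.6327) + (-3.4898) = -6.1020
Denominator Σ(y_t−ȳ)² = 15.4286
r_3 = -6.1020 / 15.4286 = -0.396

-0.396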